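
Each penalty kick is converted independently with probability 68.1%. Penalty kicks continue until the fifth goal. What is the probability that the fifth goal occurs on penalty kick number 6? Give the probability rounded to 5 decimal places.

Y = trial on which the fifth success occurs; negative binomial, r=5, p=0.681.
P(Y=6) = C(5,4) · p^5 · (1−p)^1
= 5 · 0.14647 · 0.319 = 0.2336126

0.23361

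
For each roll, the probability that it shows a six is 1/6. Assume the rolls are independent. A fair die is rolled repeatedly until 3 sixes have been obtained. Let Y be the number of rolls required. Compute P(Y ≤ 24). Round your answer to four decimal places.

0.7882

Finishing within 24 rolls ⇔ at least 3 successes in the first 24. With X ~ Binomial(24, 0.166667), P(Y ≤ 24) = 1 − P(X ≤ 2).
  k=0: C(24,0)·0.166667^0·0.833333^24 = 0.012579
  k=1: C(24,1)·0.166667^1·0.833333^23 = 0.060380
  k=2: C(24,2)·0.166667^2·0.833333^22 = 0.138873
1 − 0.211832 = 0.788168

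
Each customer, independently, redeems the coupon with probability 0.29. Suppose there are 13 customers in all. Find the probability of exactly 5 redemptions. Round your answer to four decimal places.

0.1705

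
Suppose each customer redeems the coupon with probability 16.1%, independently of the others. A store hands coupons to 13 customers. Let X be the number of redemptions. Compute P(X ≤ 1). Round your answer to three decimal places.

X ~ Binomial(13, 0.161); P(X ≤ 1) = Σ C(13,k) p^k (1−p)^(13−k) over k:
  k=0: C(13,0)·0.161^0·0.839^13 = 0.10207
  k=1: C(13,1)·0.161^1·0.839^12 = 0.25463
Total = 0.35670

0.357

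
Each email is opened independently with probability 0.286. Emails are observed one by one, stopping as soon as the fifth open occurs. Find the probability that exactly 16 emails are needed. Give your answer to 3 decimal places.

Y = trial on which the fifth success occurs; negative binomial, r=5, p=0.286.
P(Y=16) = C(15,4) · p^5 · (1−p)^11
= 1365 · 0.0019135 · 0.024586 = 0.06422

0.064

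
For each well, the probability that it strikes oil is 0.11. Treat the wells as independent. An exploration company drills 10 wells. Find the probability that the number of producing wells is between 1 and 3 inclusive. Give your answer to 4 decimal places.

0.6704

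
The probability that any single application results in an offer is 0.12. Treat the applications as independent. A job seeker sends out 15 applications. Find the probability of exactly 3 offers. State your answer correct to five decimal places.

X ~ Binomial(n=15, p=0.12).
P(X=3) = C(15,3) · p^3 · (1−p)^12
= 455 · 0.001728 · 0.21567 = 0.1695693

0.16957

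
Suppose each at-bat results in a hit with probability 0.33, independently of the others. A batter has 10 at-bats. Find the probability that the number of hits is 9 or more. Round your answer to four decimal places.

0.0003

X ~ Binomial(10, 0.33); P(X ≥ 9) = Σ C(10,k) p^k (1−p)^(10−k) over k:
  k=9: C(10,9)·0.33^9·0.67^1 = 0.000311
  k=10: C(10,10)·0.33^10·0.67^0 = 0.000015
Total = 0.000326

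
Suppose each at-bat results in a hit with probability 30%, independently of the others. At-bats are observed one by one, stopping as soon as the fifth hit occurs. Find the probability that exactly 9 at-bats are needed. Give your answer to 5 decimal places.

Y = trial on which the fifth success occurs; negative binomial, r=5, p=0.30.
P(Y=9) = C(8,4) · p^5 · (1−p)^4
= 70 · 0.00243 · 0.2401 = 0.0408410

0.04084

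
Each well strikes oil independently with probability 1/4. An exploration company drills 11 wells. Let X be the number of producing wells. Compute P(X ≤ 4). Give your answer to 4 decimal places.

X ~ Binomial(11, 0.25); P(X ≤ 4) = Σ C(11,k) p^k (1−p)^(11−k) over k:
  k=0: C(11,0)·0.25^0·0.75^11 = 0.042235
  k=1: C(11,1)·0.25^1·0.75^10 = 0.154862
  k=2: C(11,2)·0.25^2·0.75^9 = 0.258104
  k=3: C(11,3)·0.25^3·0.75^8 = 0.258104
  k=4: C(11,4)·0.25^4·0.75^7 = 0.172069
Total = 0.885374

0.8854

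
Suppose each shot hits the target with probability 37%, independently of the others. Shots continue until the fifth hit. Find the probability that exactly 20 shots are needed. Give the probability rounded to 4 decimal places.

Y = trial on which the fifth success occurs; negative binomial, r=5, p=0.37.
P(Y=20) = C(19,4) · p^5 · (1−p)^15
= 3876 · 0.0069344 · 0.00097748 = 0.026272

0.0263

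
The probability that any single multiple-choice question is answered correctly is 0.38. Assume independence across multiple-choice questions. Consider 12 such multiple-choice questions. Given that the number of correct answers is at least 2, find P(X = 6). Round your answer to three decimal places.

0.162

X ~ Binomial(12, 0.38). Want P(X=6 | X≥2) = P(X=6) / P(X≥2).
P(X=6) = C(12,6)·0.38^6·0.62^6 = 0.15802
P(X≥2) = 1 − 0.00323 − 0.02373 = 0.97305
Ratio = 0.15802 / 0.97305 = 0.16240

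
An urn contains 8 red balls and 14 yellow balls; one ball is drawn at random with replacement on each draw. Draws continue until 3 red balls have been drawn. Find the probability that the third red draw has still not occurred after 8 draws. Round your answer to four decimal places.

0.3957

Needing more than 8 draws ⇔ fewer than 3 successes in the first 8. With X ~ Binomial(8, 0.363636), P(Y > 8) = P(X ≤ 2).
  k=0: C(8,0)·0.363636^0·0.636364^8 = 0.026893
  k=1: C(8,1)·0.363636^1·0.636364^7 = 0.122940
  k=2: C(8,2)·0.363636^2·0.636364^6 = 0.245881
P(X ≤ 2) = 0.395715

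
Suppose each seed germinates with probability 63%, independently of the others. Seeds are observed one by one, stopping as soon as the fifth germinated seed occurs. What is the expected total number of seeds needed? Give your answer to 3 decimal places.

7.937

Y = total seeds until the fifth success; negative binomial with r=5, p=0.63.
E[Y] = r / p = 5 / 0.63 = 7.93651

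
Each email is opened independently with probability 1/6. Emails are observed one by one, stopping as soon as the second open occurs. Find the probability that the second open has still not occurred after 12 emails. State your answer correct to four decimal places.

Needing more than 12 emails ⇔ fewer than 2 successes in the first 12. With X ~ Binomial(12, 0.166667), P(Y > 12) = P(X ≤ 1).
  k=0: C(12,0)·0.166667^0·0.833333^12 = 0.112157
  k=1: C(12,1)·0.166667^1·0.833333^11 = 0.269176
P(X ≤ 1) = 0.381333

0.3813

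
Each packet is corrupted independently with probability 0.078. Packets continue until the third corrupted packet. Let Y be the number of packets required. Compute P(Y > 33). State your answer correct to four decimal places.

0.5191

Needing more than 33 packets ⇔ fewer than 3 successes in the first 33. With X ~ Binomial(33, 0.078), P(Y > 33) = P(X ≤ 2).
  k=0: C(33,0)·0.078^0·0.922^33 = 0.068568
  k=1: C(33,1)·0.078^1·0.922^32 = 0.191425
  k=2: C(33,2)·0.078^2·0.922^31 = 0.259109
P(X ≤ 2) = 0.519101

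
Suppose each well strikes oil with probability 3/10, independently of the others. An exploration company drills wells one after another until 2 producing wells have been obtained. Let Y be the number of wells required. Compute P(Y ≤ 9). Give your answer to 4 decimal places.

0.8040

Finishing within 9 wells ⇔ at least 2 successes in the first 9. With X ~ Binomial(9, 0.30), P(Y ≤ 9) = 1 − P(X ≤ 1).
  k=0: C(9,0)·0.30^0·0.70^9 = 0.040354
  k=1: C(9,1)·0.30^1·0.70^8 = 0.155650
1 − 0.196003 = 0.803997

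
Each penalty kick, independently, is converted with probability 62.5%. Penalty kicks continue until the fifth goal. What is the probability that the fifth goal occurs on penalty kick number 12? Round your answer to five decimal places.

Y = trial on which the fifth success occurs; negative binomial, r=5, p=0.625.
P(Y=12) = C(11,4) · p^5 · (1−p)^7
= 330 · 0.095367 · 0.0010428 = 0.0328196

0.03282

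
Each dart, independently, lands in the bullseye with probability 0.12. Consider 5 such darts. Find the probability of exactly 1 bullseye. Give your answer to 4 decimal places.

X ~ Binomial(n=5, p=0.12).
P(X=1) = C(5,1) · p^1 · (1−p)^4
= 5 · 0.12 · 0.5997 = 0.359817

0.3598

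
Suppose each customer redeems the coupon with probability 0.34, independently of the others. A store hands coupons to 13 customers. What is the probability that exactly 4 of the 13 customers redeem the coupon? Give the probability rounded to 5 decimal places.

0.22705

X ~ Binomial(n=13, p=0.34).
P(X=4) = C(13,4) · p^4 · (1−p)^9
= 715 · 0.013363 · 0.023763 = 0.2270477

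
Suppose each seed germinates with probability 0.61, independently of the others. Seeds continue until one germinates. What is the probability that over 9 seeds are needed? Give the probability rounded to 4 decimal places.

0.0002

Y = number of seeds to the first success; geometric, p = 0.61.
P(Y > 9) = P(first 9 all fail) = (1−p)^9 = 0.000209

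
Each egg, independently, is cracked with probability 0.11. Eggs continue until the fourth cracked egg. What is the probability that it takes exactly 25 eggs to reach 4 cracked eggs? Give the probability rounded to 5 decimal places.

Y = trial on which the fourth success occurs; negative binomial, r=4, p=0.11.
P(Y=25) = C(24,3) · p^4 · (1−p)^21
= 2024 · 0.00014641 · 0.086535 = 0.0256432

0.02564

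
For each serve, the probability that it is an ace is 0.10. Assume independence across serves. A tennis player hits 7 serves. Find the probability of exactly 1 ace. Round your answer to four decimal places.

X ~ Binomial(n=7, p=0.10).
P(X=1) = C(7,1) · p^1 · (1−p)^6
= 7 · 0.1 · 0.53144 = 0.372009

0.3720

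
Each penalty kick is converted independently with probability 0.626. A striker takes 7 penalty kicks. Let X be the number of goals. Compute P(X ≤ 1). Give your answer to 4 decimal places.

0.0130

X ~ Binomial(7, 0.626); P(X ≤ 1) = Σ C(7,k) p^k (1−p)^(7−k) over k:
  k=0: C(7,0)·0.626^0·0.374^7 = 0.001024
  k=1: C(7,1)·0.626^1·0.374^6 = 0.011992
Total = 0.013016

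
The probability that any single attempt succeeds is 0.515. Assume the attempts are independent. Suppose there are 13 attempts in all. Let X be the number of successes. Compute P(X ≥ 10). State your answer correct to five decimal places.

X ~ Binomial(13, 0.515); P(X ≥ 10) = Σ C(13,k) p^k (1−p)^(13−k) over k:
  k=10: C(13,10)·0.515^10·0.485^3 = 0.0428217
  k=11: C(13,11)·0.515^11·0.485^2 = 0.0124010
  k=12: C(13,12)·0.515^12·0.485^1 = 0.0021947
  k=13: C(13,13)·0.515^13·0.485^0 = 0.0001793
Total = 0.0575966

0.05760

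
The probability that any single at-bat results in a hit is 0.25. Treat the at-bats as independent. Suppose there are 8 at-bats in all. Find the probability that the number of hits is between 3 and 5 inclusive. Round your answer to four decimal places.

0.3172

X ~ Binomial(8, 0.25); P(3 ≤ X ≤ 5) = Σ C(8,k) p^k (1−p)^(8−k) over k:
  k=3: C(8,3)·0.25^3·0.75^5 = 0.207642
  k=4: C(8,4)·0.25^4·0.75^4 = 0.086517
  k=5: C(8,5)·0.25^5·0.75^3 = 0.023071
Total = 0.317230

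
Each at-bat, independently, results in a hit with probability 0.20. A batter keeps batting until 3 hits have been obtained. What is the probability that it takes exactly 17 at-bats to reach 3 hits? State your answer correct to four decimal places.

Y = trial on which the third success occurs; negative binomial, r=3, p=0.20.
P(Y=17) = C(16,2) · p^3 · (1−p)^14
= 120 · 0.008 · 0.04398 = 0.042221

0.0422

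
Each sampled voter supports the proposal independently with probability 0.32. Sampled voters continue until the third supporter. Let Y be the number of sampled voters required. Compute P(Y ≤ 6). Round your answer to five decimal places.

0.29356

Finishing within 6 sampled voters ⇔ at least 3 successes in the first 6. With X ~ Binomial(6, 0.32), P(Y ≤ 6) = 1 − P(X ≤ 2).
  k=0: C(6,0)·0.32^0·0.68^6 = 0.0988675
  k=1: C(6,1)·0.32^1·0.68^5 = 0.2791552
  k=2: C(6,2)·0.32^2·0.68^4 = 0.3284179
1 − 0.7064407 = 0.2935593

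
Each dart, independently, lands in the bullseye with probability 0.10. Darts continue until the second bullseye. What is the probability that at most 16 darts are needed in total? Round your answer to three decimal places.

0.485

Finishing within 16 darts ⇔ at least 2 successes in the first 16. With X ~ Binomial(16, 0.10), P(Y ≤ 16) = 1 − P(X ≤ 1).
  k=0: C(16,0)·0.10^0·0.90^16 = 0.18530
  k=1: C(16,1)·0.10^1·0.90^15 = 0.32943
1 − 0.51473 = 0.48527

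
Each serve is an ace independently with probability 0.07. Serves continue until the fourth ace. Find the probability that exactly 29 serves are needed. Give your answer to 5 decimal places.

Y = trial on which the fourth success occurs; negative binomial, r=4, p=0.07.
P(Y=29) = C(28,3) · p^4 · (1−p)^25
= 3276 · 2.401e-05 · 0.16296 = 0.0128177

0.01282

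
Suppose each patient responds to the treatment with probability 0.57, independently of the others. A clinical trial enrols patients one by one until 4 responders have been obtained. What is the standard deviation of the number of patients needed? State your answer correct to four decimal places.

2.3009

Y = total patients until the fourth success; negative binomial with r=4, p=0.57.
SD(Y) = √[r(1−p)/p²] = √(5.293937) = 2.300856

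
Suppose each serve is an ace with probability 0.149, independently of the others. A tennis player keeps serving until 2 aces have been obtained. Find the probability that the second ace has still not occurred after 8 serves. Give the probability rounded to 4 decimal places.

0.6604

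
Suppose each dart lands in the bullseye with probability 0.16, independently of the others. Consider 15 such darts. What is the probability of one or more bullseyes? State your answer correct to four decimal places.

0.9269

P(at least one) = 1 − P(none) = 1 − (1 − 0.16)^15
= 1 − 0.073146 = 0.926854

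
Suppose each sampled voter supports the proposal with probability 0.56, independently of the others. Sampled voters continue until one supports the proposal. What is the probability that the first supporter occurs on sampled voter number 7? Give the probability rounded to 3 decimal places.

0.004

Geometric (trials to first success), p = 0.56.
P(Y = 7) = (1−p)^6 · p = 0.0072563 · 0.56 = 0.00406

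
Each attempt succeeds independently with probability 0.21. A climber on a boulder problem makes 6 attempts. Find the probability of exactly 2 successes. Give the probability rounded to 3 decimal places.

0.258

X ~ Binomial(n=6, p=0.21).
P(X=2) = C(6,2) · p^2 · (1−p)^4
= 15 · 0.0441 · 0.3895 = 0.25765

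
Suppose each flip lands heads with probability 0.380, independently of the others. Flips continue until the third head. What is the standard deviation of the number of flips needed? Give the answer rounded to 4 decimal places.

3.5890

Y = total flips until the third success; negative binomial with r=3, p=0.38.
SD(Y) = √[r(1−p)/p²] = √(12.880886) = 3.588995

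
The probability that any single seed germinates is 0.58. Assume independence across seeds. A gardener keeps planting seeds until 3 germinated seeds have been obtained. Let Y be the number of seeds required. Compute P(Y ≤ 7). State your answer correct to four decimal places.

Finishing within 7 seeds ⇔ at least 3 successes in the first 7. With X ~ Binomial(7, 0.58), P(Y ≤ 7) = 1 − P(X ≤ 2).
  k=0: C(7,0)·0.58^0·0.42^7 = 0.002305
  k=1: C(7,1)·0.58^1·0.42^6 = 0.022285
  k=2: C(7,2)·0.58^2·0.42^5 = 0.092326
1 − 0.116916 = 0.883084

0.8831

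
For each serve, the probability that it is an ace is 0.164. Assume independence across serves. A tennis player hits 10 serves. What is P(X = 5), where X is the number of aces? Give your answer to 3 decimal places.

X ~ Binomial(n=10, p=0.164).
P(X=5) = C(10,5) · p^5 · (1−p)^5
= 252 · 0.00011864 · 0.40835 = 0.01221

0.012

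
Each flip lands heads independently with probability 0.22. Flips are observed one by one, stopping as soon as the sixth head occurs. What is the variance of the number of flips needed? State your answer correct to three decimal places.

Y = total flips until the sixth success; negative binomial with r=6, p=0.22.
Var(Y) = r(1−p)/p² = 6·0.78 / 0.22² = 96.69421

96.694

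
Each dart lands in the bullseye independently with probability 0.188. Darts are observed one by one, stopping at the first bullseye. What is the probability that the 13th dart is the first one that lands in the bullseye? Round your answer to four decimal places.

Geometric (trials to first success), p = 0.188.
P(Y = 13) = (1−p)^12 · p = 0.082162 · 0.188 = 0.015447

0.0154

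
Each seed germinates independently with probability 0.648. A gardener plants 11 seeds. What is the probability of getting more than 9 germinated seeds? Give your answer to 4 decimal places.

X ~ Binomial(11, 0.648); P(X ≥ 10) = Σ C(11,k) p^k (1−p)^(11−k) over k:
  k=10: C(11,10)·0.648^10·0.352^1 = 0.050546
  k=11: C(11,11)·0.648^11·0.352^0 = 0.008459
Total = 0.059005

0.0590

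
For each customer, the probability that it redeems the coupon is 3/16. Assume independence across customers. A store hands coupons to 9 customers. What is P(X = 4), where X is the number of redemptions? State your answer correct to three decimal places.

X ~ Binomial(n=9, p=0.1875).
P(X=4) = C(9,4) · p^4 · (1−p)^5
= 126 · 0.001236 · 0.35409 = 0.05514

0.055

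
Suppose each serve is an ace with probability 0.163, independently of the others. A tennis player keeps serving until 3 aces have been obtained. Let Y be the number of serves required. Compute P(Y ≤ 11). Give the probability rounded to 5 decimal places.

Finishing within 11 serves ⇔ at least 3 successes in the first 11. With X ~ Binomial(11, 0.163), P(Y ≤ 11) = 1 − P(X ≤ 2).
  k=0: C(11,0)·0.163^0·0.837^11 = 0.1412473
  k=1: C(11,1)·0.163^1·0.837^10 = 0.3025763
  k=2: C(11,2)·0.163^2·0.837^9 = 0.2946233
1 − 0.7384468 = 0.2615532

0.26155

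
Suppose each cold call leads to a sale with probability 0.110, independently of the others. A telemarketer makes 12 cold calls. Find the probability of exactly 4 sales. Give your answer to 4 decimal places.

0.0285

X ~ Binomial(n=12, p=0.11).
P(X=4) = C(12,4) · p^4 · (1−p)^8
= 495 · 0.00014641 · 0.39366 = 0.028530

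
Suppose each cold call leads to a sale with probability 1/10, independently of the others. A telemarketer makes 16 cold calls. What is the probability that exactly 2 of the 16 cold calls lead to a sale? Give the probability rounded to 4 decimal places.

0.2745

X ~ Binomial(n=16, p=0.10).
P(X=2) = C(16,2) · p^2 · (1−p)^14
= 120 · 0.01 · 0.22877 = 0.274522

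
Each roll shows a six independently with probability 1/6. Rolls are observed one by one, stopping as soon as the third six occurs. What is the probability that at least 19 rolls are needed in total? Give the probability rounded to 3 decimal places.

Needing more than 18 rolls ⇔ fewer than 3 successes in the first 18. With X ~ Binomial(18, 0.166667), P(Y > 18) = P(X ≤ 2).
  k=0: C(18,0)·0.166667^0·0.833333^18 = 0.03756
  k=1: C(18,1)·0.166667^1·0.833333^17 = 0.13522
  k=2: C(18,2)·0.166667^2·0.833333^16 = 0.22987
P(X ≤ 2) = 0.40265

0.403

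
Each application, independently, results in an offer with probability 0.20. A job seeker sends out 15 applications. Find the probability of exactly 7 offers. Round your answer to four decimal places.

X ~ Binomial(n=15, p=0.20).
P(X=7) = C(15,7) · p^7 · (1−p)^8
= 6435 · 1.28e-05 · 0.16777 = 0.013819

0.0138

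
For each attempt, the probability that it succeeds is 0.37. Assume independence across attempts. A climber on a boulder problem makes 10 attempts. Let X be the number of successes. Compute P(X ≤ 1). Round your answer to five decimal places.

X ~ Binomial(10, 0.37); P(X ≤ 1) = Σ C(10,k) p^k (1−p)^(10−k) over k:
  k=0: C(10,0)·0.37^0·0.63^10 = 0.0098493
  k=1: C(10,1)·0.37^1·0.63^9 = 0.0578451
Total = 0.0676944

0.06769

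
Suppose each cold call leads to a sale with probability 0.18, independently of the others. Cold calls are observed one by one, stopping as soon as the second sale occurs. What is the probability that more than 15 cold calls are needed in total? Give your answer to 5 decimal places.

0.21874

Needing more than 15 cold calls ⇔ fewer than 2 successes in the first 15. With X ~ Binomial(15, 0.18), P(Y > 15) = P(X ≤ 1).
  k=0: C(15,0)·0.18^0·0.82^15 = 0.0509575
  k=1: C(15,1)·0.18^1·0.82^14 = 0.1677868
P(X ≤ 1) = 0.2187442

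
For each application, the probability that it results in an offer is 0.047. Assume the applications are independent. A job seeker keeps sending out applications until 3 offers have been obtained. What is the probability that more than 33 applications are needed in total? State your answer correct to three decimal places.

Needing more than 33 applications ⇔ fewer than 3 successes in the first 33. With X ~ Binomial(33, 0.047), P(Y > 33) = P(X ≤ 2).
  k=0: C(33,0)·0.047^0·0.953^33 = 0.20420
  k=1: C(33,1)·0.047^1·0.953^32 = 0.33234
  k=2: C(33,2)·0.047^2·0.953^31 = 0.26225
P(X ≤ 2) = 0.79879

0.799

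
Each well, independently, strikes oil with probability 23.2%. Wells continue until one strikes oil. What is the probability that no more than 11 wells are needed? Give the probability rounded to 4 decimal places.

Y = number of wells to the first success; geometric, p = 0.232.
P(Y ≤ 11) = 1 − (1−p)^11 = 1 − 0.054824 = 0.945176

0.9452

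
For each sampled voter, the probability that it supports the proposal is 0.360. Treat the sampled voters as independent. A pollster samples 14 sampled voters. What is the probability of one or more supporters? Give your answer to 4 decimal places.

P(at least one) = 1 − P(none) = 1 − (1 − 0.36)^14
= 1 − 0.001934 = 0.998066

0.9981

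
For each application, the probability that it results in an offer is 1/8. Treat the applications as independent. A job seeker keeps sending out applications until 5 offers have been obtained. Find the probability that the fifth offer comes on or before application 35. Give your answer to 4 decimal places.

Finishing within 35 applications ⇔ at least 5 successes in the first 35. With X ~ Binomial(35, 0.125), P(Y ≤ 35) = 1 − P(X ≤ 4).
  k=0: C(35,0)·0.125^0·0.875^35 = 0.009339
  k=1: C(35,1)·0.125^1·0.875^34 = 0.046693
  k=2: C(35,2)·0.125^2·0.875^33 = 0.113397
  k=3: C(35,3)·0.125^3·0.875^32 = 0.178196
  k=4: C(35,4)·0.125^4·0.875^31 = 0.203652
1 − 0.551277 = 0.448723

0.4487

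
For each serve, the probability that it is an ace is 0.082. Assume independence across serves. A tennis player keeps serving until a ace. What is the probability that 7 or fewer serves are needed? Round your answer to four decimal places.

0.4506

Y = number of serves to the first success; geometric, p = 0.082.
P(Y ≤ 7) = 1 − (1−p)^7 = 1 − 0.549413 = 0.450587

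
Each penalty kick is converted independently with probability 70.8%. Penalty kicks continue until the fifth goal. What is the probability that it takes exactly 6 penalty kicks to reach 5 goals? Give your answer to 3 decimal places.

0.260

Y = trial on which the fifth success occurs; negative binomial, r=5, p=0.708.
P(Y=6) = C(5,4) · p^5 · (1−p)^1
= 5 · 0.1779 · 0.292 = 0.25973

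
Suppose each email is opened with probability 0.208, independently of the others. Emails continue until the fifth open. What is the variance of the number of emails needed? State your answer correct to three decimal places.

91.531

Y = total emails until the fifth success; negative binomial with r=5, p=0.208.
Var(Y) = r(1−p)/p² = 5·0.792 / 0.208² = 91.53107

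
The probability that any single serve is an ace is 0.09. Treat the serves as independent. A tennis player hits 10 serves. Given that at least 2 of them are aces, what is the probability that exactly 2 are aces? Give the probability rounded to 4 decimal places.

X ~ Binomial(10, 0.09). Want P(X=2 | X≥2) = P(X=2) / P(X≥2).
P(X=2) = C(10,2)·0.09^2·0.91^8 = 0.171407
P(X≥2) = 1 − 0.389416 − 0.385137 = 0.225447
Ratio = 0.171407 / 0.225447 = 0.760298

0.7603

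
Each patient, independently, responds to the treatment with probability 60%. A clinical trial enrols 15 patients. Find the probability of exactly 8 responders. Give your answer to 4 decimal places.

0.1771

X ~ Binomial(n=15, p=0.60).
P(X=8) = C(15,8) · p^8 · (1−p)^7
= 6435 · 0.016796 · 0.0016384 = 0.177084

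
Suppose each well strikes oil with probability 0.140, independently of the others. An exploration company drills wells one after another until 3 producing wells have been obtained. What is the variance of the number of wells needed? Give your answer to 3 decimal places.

131.633

Y = total wells until the third success; negative binomial with r=3, p=0.14.
Var(Y) = r(1−p)/p² = 3·0.86 / 0.14² = 131.63265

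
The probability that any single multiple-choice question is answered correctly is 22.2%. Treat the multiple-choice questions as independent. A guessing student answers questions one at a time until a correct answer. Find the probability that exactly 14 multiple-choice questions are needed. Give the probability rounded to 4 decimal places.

0.0085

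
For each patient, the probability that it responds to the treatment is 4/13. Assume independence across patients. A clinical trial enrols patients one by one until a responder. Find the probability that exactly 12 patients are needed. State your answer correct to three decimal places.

Geometric (trials to first success), p = 0.307692.
P(Y = 12) = (1−p)^11 · p = 0.01751 · 0.307692 = 0.00539

0.005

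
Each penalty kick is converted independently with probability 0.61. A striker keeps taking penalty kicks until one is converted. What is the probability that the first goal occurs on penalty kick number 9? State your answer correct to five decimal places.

Geometric (trials to first success), p = 0.61.
P(Y = 9) = (1−p)^8 · p = 0.0005352 · 0.61 = 0.0003265

0.00033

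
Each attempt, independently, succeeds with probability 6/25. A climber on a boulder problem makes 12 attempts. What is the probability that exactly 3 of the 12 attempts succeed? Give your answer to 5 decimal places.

0.25726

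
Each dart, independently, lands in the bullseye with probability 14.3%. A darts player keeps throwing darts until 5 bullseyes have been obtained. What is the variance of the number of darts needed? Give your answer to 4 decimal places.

209.5457

Y = total darts until the fifth success; negative binomial with r=5, p=0.143.
Var(Y) = r(1−p)/p² = 5·0.857 / 0.143² = 209.545699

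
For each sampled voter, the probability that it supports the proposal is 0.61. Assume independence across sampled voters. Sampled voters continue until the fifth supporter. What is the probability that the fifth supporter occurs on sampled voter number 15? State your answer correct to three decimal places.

0.007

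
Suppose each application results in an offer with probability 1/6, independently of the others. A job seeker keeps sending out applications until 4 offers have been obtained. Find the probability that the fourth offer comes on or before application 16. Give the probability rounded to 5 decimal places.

Finishing within 16 applications ⇔ at least 4 successes in the first 16. With X ~ Binomial(16, 0.166667), P(Y ≤ 16) = 1 − P(X ≤ 3).
  k=0: C(16,0)·0.166667^0·0.833333^16 = 0.0540879
  k=1: C(16,1)·0.166667^1·0.833333^15 = 0.1730813
  k=2: C(16,2)·0.166667^2·0.833333^14 = 0.2596219
  k=3: C(16,3)·0.166667^3·0.833333^13 = 0.2423138
1 − 0.7291048 = 0.2708952

0.27090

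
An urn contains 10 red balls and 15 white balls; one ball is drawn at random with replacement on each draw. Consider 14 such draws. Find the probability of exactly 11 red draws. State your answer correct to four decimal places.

X ~ Binomial(n=14, p=0.40).
P(X=11) = C(14,11) · p^11 · (1−p)^3
= 364 · 4.1943e-05 · 0.216 = 0.003298

0.0033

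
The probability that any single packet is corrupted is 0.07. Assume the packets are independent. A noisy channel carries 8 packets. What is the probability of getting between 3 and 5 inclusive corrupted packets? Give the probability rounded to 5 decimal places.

X ~ Binomial(8, 0.07); P(3 ≤ X ≤ 5) = Σ C(8,k) p^k (1−p)^(8−k) over k:
  k=3: C(8,3)·0.07^3·0.93^5 = 0.0133628
  k=4: C(8,4)·0.07^4·0.93^4 = 0.0012573
  k=5: C(8,5)·0.07^5·0.93^3 = 0.0000757
Total = 0.0146957

0.01470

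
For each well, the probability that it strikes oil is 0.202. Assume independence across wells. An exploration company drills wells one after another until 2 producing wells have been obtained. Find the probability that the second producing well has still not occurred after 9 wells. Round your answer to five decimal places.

0.43019

Needing more than 9 wells ⇔ fewer than 2 successes in the first 9. With X ~ Binomial(9, 0.202), P(Y > 9) = P(X ≤ 1).
  k=0: C(9,0)·0.202^0·0.798^9 = 0.1312279
  k=1: C(9,1)·0.202^1·0.798^8 = 0.2989627
P(X ≤ 1) = 0.4301906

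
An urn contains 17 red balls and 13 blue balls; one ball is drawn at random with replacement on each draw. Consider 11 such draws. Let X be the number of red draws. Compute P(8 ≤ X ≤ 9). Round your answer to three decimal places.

X ~ Binomial(11, 0.566667); P(8 ≤ X ≤ 9) = Σ C(11,k) p^k (1−p)^(11−k) over k:
  k=8: C(11,8)·0.566667^8·0.433333^3 = 0.14275
  k=9: C(11,9)·0.566667^9·0.433333^2 = 0.06222
Total = 0.20497

0.205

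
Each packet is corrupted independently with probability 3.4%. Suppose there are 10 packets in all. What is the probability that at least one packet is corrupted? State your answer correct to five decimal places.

0.29243

P(at least one) = 1 − P(none) = 1 − (1 − 0.034)^10
= 1 − 0.7075730 = 0.2924270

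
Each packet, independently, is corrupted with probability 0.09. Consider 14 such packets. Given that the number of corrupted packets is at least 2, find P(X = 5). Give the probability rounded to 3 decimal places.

0.014

X ~ Binomial(14, 0.09). Want P(X=5 | X≥2) = P(X=5) / P(X≥2).
P(X=5) = C(14,5)·0.09^5·0.91^9 = 0.00506
P(X≥2) = 1 − 0.26704 − 0.36975 = 0.36321
Ratio = 0.00506 / 0.36321 = 0.01393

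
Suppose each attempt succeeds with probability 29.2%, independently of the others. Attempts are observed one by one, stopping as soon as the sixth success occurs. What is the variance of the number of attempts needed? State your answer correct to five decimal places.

Y = total attempts until the sixth success; negative binomial with r=6, p=0.292.
Var(Y) = r(1−p)/p² = 6·0.708 / 0.292² = 49.8217302

49.82173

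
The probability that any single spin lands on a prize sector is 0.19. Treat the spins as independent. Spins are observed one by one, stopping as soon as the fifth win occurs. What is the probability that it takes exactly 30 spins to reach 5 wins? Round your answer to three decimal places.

0.030

Y = trial on which the fifth success occurs; negative binomial, r=5, p=0.19.
P(Y=30) = C(29,4) · p^5 · (1−p)^25
= 23751 · 0.00024761 · 0.0051538 = 0.03031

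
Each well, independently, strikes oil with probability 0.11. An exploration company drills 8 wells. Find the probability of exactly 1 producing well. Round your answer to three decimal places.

X ~ Binomial(n=8, p=0.11).
P(X=1) = C(8,1) · p^1 · (1−p)^7
= 8 · 0.11 · 0.44231 = 0.38924

0.389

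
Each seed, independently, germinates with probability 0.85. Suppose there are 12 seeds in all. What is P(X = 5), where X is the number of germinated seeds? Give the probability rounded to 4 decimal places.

0.0006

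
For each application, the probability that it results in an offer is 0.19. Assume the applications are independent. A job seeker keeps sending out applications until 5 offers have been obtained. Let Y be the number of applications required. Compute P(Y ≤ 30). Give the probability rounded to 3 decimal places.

0.699

Finishing within 30 applications ⇔ at least 5 successes in the first 30. With X ~ Binomial(30, 0.19), P(Y ≤ 30) = 1 − P(X ≤ 4).
  k=0: C(30,0)·0.19^0·0.81^30 = 0.00180
  k=1: C(30,1)·0.19^1·0.81^29 = 0.01265
  k=2: C(30,2)·0.19^2·0.81^28 = 0.04301
  k=3: C(30,3)·0.19^3·0.81^27 = 0.09416
  k=4: C(30,4)·0.19^4·0.81^26 = 0.14909
1 − 0.30071 = 0.69929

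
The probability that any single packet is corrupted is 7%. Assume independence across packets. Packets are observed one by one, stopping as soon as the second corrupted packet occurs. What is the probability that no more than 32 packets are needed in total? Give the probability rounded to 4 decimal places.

Finishing within 32 packets ⇔ at least 2 successes in the first 32. With X ~ Binomial(32, 0.07), P(Y ≤ 32) = 1 − P(X ≤ 1).
  k=0: C(32,0)·0.07^0·0.93^32 = 0.098052
  k=1: C(32,1)·0.07^1·0.93^31 = 0.236167
1 − 0.334219 = 0.665781

0.6658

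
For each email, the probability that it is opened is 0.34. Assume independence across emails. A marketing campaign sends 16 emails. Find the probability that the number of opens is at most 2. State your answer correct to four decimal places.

0.0533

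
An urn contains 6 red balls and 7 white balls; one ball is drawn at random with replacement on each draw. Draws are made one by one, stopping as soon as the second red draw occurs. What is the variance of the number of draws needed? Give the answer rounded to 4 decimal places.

5.0556

Y = total draws until the second success; negative binomial with r=2, p=0.461538.
Var(Y) = r(1−p)/p² = 2·0.538462 / 0.461538² = 5.055556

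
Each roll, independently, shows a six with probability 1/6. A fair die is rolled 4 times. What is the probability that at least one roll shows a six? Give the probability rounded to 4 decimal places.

0.5177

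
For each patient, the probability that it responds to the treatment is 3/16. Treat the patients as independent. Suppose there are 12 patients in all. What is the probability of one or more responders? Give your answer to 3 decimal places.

P(at least one) = 1 − P(none) = 1 − (1 − 0.1875)^12
= 1 − 0.08277 = 0.91723

0.917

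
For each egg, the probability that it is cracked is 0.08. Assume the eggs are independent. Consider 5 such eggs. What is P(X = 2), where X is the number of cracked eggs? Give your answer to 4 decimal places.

0.0498

X ~ Binomial(n=5, p=0.08).
P(X=2) = C(5,2) · p^2 · (1−p)^3
= 10 · 0.0064 · 0.77869 = 0.049836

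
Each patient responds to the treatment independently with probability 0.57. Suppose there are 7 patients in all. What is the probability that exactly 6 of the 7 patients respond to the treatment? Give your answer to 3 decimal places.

0.103

X ~ Binomial(n=7, p=0.57).
P(X=6) = C(7,6) · p^6 · (1−p)^1
= 7 · 0.034296 · 0.43 = 0.10323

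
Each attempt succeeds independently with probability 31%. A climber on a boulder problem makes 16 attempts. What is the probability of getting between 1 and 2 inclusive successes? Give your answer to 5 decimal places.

0.08292

X ~ Binomial(16, 0.31); P(1 ≤ X ≤ 2) = Σ C(16,k) p^k (1−p)^(16−k) over k:
  k=1: C(16,1)·0.31^1·0.69^15 = 0.0189766
  k=2: C(16,2)·0.31^2·0.69^14 = 0.0639428
Total = 0.0829194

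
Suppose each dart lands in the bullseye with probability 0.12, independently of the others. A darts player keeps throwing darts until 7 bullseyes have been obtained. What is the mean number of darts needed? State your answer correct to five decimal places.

Y = total darts until the seventh success; negative binomial with r=7, p=0.12.
E[Y] = r / p = 7 / 0.12 = 58.3333333

58.33333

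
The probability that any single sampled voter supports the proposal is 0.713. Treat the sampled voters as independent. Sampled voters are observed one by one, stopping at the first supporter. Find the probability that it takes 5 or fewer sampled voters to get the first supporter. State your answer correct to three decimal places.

Y = number of sampled voters to the first success; geometric, p = 0.713.
P(Y ≤ 5) = 1 − (1−p)^5 = 1 − 0.00195 = 0.99805

0.998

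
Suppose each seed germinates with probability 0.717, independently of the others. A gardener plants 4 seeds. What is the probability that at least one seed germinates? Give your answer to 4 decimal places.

P(at least one) = 1 − P(none) = 1 − (1 − 0.717)^4
= 1 − 0.006414 = 0.993586

0.9936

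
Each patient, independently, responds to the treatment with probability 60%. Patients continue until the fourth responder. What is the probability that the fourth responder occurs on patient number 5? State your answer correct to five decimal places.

0.20736

Y = trial on which the fourth success occurs; negative binomial, r=4, p=0.60.
P(Y=5) = C(4,3) · p^4 · (1−p)^1
= 4 · 0.1296 · 0.4 = 0.2073600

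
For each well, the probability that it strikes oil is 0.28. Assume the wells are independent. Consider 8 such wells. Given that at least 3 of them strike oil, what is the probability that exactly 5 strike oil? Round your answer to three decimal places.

0.091

X ~ Binomial(8, 0.28). Want P(X=5 | X≥3) = P(X=5) / P(X≥3).
P(X=5) = C(8,5)·0.28^5·0.72^3 = 0.03597
P(X≥3) = 1 − 0.07222 − 0.22469 − 0.30582 = 0.39727
Ratio = 0.03597 / 0.39727 = 0.09055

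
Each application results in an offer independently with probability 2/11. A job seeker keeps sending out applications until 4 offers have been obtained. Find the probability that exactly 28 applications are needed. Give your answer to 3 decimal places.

Y = trial on which the fourth success occurs; negative binomial, r=4, p=0.181818.
P(Y=28) = C(27,3) · p^4 · (1−p)^24
= 2925 · 0.0010928 · 0.0080983 = 0.02589

0.026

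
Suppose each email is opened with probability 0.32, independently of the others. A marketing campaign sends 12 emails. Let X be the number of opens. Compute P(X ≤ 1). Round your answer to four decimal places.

X ~ Binomial(12, 0.32); P(X ≤ 1) = Σ C(12,k) p^k (1−p)^(12−k) over k:
  k=0: C(12,0)·0.32^0·0.68^12 = 0.009775
  k=1: C(12,1)·0.32^1·0.68^11 = 0.055199
Total = 0.064974

0.0650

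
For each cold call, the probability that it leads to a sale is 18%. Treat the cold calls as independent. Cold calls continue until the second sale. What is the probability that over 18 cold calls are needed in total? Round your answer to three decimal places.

0.139

Needing more than 18 cold calls ⇔ fewer than 2 successes in the first 18. With X ~ Binomial(18, 0.18), P(Y > 18) = P(X ≤ 1).
  k=0: C(18,0)·0.18^0·0.82^18 = 0.02810
  k=1: C(18,1)·0.18^1·0.82^17 = 0.11101
P(X ≤ 1) = 0.13911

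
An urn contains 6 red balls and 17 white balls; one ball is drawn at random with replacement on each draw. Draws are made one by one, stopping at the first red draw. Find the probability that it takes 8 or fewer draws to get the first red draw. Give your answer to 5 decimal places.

Y = number of draws to the first success; geometric, p = 0.260870.
P(Y ≤ 8) = 1 − (1−p)^8 = 1 − 0.0890776 = 0.9109224

0.91092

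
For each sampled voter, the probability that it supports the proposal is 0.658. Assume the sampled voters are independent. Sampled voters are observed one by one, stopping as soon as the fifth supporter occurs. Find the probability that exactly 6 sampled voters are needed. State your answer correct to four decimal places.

Y = trial on which the fifth success occurs; negative binomial, r=5, p=0.658.
P(Y=6) = C(5,4) · p^5 · (1−p)^1
= 5 · 0.12335 · 0.342 = 0.210924

0.2109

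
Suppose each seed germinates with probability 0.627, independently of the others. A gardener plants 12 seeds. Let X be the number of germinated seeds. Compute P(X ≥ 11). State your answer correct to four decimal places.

X ~ Binomial(12, 0.627); P(X ≥ 11) = Σ C(12,k) p^k (1−p)^(12−k) over k:
  k=11: C(12,11)·0.627^11·0.373^1 = 0.026353
  k=12: C(12,12)·0.627^12·0.373^0 = 0.003692
Total = 0.030045

0.0300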